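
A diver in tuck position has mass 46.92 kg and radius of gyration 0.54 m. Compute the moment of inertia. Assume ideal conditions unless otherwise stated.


I = m * k^2
I = 46.92 * 0.54^2
I = 46.92 * 0.2916 = 13.6819 kg*m^2

13.6819 kg*m^2


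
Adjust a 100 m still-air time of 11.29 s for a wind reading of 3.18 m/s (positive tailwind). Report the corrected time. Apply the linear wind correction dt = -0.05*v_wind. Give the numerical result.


dt = -0.05 * v_wind = -0.05 * 3.18 = -0.159 s
t_corrected = t_still + dt = 11.29 + (-0.159)
t_corrected = 11.131 s

11.131 s


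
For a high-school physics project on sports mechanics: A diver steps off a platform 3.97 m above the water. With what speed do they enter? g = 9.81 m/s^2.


v = sqrt(2 * g * h)
v = sqrt(2 * 9.81 * 3.97)
v = sqrt(77.8914) = 8.8256 m/s

8.8256 m/s


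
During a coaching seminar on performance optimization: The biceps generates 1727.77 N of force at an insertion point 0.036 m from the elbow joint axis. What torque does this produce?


tau = F * d
tau = 1727.77 * 0.036
tau = 62.1997 N*m

62.1997 N*m


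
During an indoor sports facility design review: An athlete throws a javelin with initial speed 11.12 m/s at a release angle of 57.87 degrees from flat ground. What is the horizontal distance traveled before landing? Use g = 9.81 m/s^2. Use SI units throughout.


R = v^2 * sin(2*theta) / g
Convert angle to radians: theta = 57.87 deg = 1.01 rad
sin(2*theta) = sin(2.02) = 0.9008
R = 11.12^2 * 0.9008 / 9.81
R = 123.6544 * 0.9008 / 9.81 = 11.3542 m

11.3542 m


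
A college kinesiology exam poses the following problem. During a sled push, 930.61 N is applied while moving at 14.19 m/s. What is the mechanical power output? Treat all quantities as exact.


P = F * v
P = 930.61 * 14.19
P = 13205.3559 W

13205.3559 W


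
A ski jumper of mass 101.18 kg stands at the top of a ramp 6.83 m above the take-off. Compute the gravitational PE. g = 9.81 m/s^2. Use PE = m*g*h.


PE = m * g * h
PE = 101.18 * 9.81 * 6.83
PE = 992.5758 * 6.83 = 6779.2927 J

6779.2927 J


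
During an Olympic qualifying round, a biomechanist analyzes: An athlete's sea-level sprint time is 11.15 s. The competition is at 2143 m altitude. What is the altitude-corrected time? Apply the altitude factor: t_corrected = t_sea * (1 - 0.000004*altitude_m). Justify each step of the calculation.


Correction factor = 1 - 0.000004 * 2143 = 0.991428
t_corrected = t_sea * factor = 11.15 * 0.991428
t_corrected = 11.0544 s

11.0544 s


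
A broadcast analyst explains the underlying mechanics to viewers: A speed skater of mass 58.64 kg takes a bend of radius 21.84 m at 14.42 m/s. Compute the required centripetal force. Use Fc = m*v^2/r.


Fc = m * v^2 / r
v^2 = 14.42^2 = 207.9364
Fc = 58.64 * 207.9364 / 21.84
Fc = 12193.3905 / 21.84 = 558.3054 N

558.3054 N


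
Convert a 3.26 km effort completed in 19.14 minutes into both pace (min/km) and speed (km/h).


Pace = time / distance = 19.14 min / 3.26 km = 5.8712 min/km
Speed = distance / time_in_hours = 3.26 / 0.319 hr
Speed = 10.2194 km/h

5.8712 min/km, 10.2194 km/h


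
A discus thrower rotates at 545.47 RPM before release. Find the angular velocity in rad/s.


omega = RPM * 2 * pi / 60
omega = 545.47 * 2 * 3.14159 / 60
omega = 3427.2891 / 60 = 57.1215 rad/s

57.1215 rad/s


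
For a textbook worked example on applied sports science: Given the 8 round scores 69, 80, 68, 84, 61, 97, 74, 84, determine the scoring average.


Average = sum / n
Sum = 617
Average = 617 / 8 = 77.125

77.125


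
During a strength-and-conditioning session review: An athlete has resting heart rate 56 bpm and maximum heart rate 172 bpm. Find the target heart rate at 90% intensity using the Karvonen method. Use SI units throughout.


Target = HRrest + pct*(HRmax - HRrest)
Heart rate reserve = HRmax - HRrest = 172 - 56 = 116 bpm
Fraction = 90% = 0.9
Target = 56 + 0.9 * 116
Target = 56 + 104.4 = 160.4 bpm

160.4 bpm


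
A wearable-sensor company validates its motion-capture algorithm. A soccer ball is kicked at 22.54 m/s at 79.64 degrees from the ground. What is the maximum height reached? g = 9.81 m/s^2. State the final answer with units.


H = (v*sin(theta))^2 / (2*g)
vy = v*sin(theta) = 22.54 * sin(79.64 deg) = 22.1725 m/s
H = vy^2 / (2*g) = 491.6214 / (2*9.81)
H = 491.6214 / 19.62 = 25.0572 m

25.0572 m


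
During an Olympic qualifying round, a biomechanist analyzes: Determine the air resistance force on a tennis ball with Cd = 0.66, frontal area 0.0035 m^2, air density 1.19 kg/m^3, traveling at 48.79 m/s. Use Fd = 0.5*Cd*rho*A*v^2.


Fd = 0.5 * Cd * rho * A * v^2
Fd = 0.5 * 0.66 * 1.19 * 0.0035 * 48.79^2
v^2 = 2380.4641
Fd = 0.5 * 0.66 * 1.19 * 0.0035 * 2380.4641 = 3.2718 N

3.2718 N


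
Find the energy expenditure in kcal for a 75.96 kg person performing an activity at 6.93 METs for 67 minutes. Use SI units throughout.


kcal = MET * mass * time_hr
Convert time: 67 min = 1.1167 hr
kcal = 6.93 * 75.96 * 1.1167
kcal = 587.8165 kcal

587.8165 kcal


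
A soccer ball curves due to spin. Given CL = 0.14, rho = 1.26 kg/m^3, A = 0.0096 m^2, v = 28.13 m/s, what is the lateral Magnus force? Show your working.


FM = 0.5 * CL * rho * A * v^2
FM = 0.5 * 0.14 * 1.26 * 0.0096 * 28.13^2
v^2 = 791.2969
FM = 0.5 * 0.14 * 1.26 * 0.0096 * 791.2969 = 0.67 N

0.67 N


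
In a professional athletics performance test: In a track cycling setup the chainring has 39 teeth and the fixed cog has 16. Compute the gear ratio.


GR = front_teeth / rear_teeth
GR = 39 / 16
GR = 2.4375

2.4375


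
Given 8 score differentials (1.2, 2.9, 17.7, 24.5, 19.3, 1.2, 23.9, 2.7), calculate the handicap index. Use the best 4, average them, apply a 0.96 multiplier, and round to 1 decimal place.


All differentials: 1.2, 2.9, 17.7, 24.5, 19.3, 1.2, 23.9, 2.7
Sorted: 1.2, 1.2, 2.7, 2.9, 17.7, 19.3, 23.9, 24.5
Best 4: 1.2, 1.2, 2.7, 2.9
Average of best = 8 / 4 = 2
Raw index = 2 * 0.96 = 1.92
Handicap index = round(1.92, 1) = 1.9

1.9


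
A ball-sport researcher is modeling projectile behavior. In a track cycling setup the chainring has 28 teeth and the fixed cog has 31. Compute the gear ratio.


GR = front_teeth / rear_teeth
GR = 28 / 31
GR = 0.9032

0.9032


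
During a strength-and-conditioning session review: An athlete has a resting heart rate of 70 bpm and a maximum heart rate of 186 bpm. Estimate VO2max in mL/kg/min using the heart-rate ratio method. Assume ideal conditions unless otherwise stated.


VO2max = 15.3 * HRmax / HRrest
VO2max = 15.3 * 186 / 70
VO2max = 2845.8 / 70 = 40.6543 mL/kg/min

40.6543 mL/kg/min


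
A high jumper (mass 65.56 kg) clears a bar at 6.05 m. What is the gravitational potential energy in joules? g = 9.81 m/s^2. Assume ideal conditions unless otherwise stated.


PE = m * g * h
PE = 65.56 * 9.81 * 6.05
PE = 643.1436 * 6.05 = 3891.0188 J

3891.0188 J


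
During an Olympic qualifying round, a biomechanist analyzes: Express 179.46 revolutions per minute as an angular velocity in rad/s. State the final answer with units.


omega = RPM * 2 * pi / 60
omega = 179.46 * 2 * 3.14159 / 60
omega = 1127.5804 / 60 = 18.793 rad/s

18.793 rad/s


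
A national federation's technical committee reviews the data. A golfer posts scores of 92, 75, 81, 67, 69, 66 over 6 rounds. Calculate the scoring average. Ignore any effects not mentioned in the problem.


Average = sum / n
Sum = 450
Average = 450 / 6 = 75

75


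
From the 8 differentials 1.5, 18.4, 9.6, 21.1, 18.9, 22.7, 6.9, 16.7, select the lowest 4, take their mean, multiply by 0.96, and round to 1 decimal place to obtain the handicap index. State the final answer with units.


All differentials: 1.5, 18.4, 9.6, 21.1, 18.9, 22.7, 6.9, 16.7
Sorted: 1.5, 6.9, 9.6, 16.7, 18.4, 18.9, 21.1, 22.7
Best 4: 1.5, 6.9, 9.6, 16.7
Average of best = 34.7 / 4 = 8.675
Raw index = 8.675 * 0.96 = 8.328
Handicap index = round(8.328, 1) = 8.3

8.3


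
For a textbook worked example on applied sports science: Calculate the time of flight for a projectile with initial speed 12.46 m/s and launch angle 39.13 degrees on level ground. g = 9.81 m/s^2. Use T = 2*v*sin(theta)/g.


T = 2*v*sin(theta)/g
sin(theta) = sin(39.13 deg) = 0.6311
T = 2*12.46*0.6311 / 9.81
T = 15.7266 / 9.81 = 1.6031 s

1.6031 s


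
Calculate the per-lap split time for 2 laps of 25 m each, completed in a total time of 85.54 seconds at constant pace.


Split time = total_time / n_laps = 85.54 / 2
Split time = 42.77 s per lap

42.77 s


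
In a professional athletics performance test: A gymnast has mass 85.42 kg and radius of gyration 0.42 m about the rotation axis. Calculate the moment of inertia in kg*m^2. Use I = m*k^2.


I = m * k^2
I = 85.42 * 0.42^2
I = 85.42 * 0.1764 = 15.0681 kg*m^2

15.0681 kg*m^2


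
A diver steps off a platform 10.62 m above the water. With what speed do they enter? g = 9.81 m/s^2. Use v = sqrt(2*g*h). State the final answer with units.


v = sqrt(2 * g * h)
v = sqrt(2 * 9.81 * 10.62)
v = sqrt(208.3644) = 14.4348 m/s

14.4348 m/s


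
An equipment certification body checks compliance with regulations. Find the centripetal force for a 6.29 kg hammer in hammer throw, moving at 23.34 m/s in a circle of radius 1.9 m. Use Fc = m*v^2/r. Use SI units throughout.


Fc = m * v^2 / r
v^2 = 23.34^2 = 544.7556
Fc = 6.29 * 544.7556 / 1.9
Fc = 3426.5127 / 1.9 = 1803.4277 N

1803.4277 N


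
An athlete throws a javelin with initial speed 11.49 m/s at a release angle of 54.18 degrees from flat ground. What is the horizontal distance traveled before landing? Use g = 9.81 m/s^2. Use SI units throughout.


R = v^2 * sin(2*theta) / g
Convert angle to radians: theta = 54.18 deg = 0.9456 rad
sin(2*theta) = sin(1.8912) = 0.9491
R = 11.49^2 * 0.9491 / 9.81
R = 132.0201 * 0.9491 / 9.81 = 12.7727 m

12.7727 m


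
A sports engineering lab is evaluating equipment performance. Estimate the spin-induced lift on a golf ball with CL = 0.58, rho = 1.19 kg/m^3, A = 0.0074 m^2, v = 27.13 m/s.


FM = 0.5 * CL * rho * A * v^2
FM = 0.5 * 0.58 * 1.19 * 0.0074 * 27.13^2
v^2 = 736.0369
FM = 0.5 * 0.58 * 1.19 * 0.0074 * 736.0369 = 1.8796 N

1.8796 N


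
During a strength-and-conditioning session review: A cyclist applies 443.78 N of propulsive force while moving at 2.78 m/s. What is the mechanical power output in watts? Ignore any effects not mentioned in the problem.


P = F * v
P = 443.78 * 2.78
P = 1233.7084 W

1233.7084 W


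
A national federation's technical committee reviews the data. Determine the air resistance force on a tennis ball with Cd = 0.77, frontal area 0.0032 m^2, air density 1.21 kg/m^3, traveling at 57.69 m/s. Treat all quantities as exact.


Fd = 0.5 * Cd * rho * A * v^2
Fd = 0.5 * 0.77 * 1.21 * 0.0032 * 57.69^2
v^2 = 3328.1361
Fd = 0.5 * 0.77 * 1.21 * 0.0032 * 3328.1361 = 4.9613 N

4.9613 N


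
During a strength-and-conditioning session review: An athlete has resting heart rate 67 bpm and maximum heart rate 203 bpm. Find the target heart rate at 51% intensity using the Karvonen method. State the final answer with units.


Target = HRrest + pct*(HRmax - HRrest)
Heart rate reserve = HRmax - HRrest = 203 - 67 = 136 bpm
Fraction = 51% = 0.51
Target = 67 + 0.51 * 136
Target = 67 + 69.36 = 136.36 bpm

136.36 bpm


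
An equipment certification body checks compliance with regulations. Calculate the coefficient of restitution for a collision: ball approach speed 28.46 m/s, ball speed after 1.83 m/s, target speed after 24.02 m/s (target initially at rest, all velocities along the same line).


e = (v2_after - v1_after) / (v1_before - v2_before)
Numerator = 24.02 - 1.83 = 22.19
Denominator = 28.46 - 0 = 28.46
e = 22.19 / 28.46 = 0.7797

0.7797


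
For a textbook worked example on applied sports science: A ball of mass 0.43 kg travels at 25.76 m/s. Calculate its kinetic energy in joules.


KE = 0.5 * m * v^2
KE = 0.5 * 0.43 * 25.76^2
KE = 0.5 * 0.43 * 663.5776 = 142.6692 J

142.6692 J


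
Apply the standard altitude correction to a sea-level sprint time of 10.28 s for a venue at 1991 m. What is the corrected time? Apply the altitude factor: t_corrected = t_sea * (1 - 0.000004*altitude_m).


Correction factor = 1 - 0.000004 * 1991 = 0.992036
t_corrected = t_sea * factor = 10.28 * 0.992036
t_corrected = 10.1981 s

10.1981 s


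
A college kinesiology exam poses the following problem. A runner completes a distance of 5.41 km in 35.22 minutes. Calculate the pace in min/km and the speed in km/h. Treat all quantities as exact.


Pace = time / distance = 35.22 min / 5.41 km = 6.5102 min/km
Speed = distance / time_in_hours = 5.41 / 0.587 hr
Speed = 9.2164 km/h

6.5102 min/km, 9.2164 km/h


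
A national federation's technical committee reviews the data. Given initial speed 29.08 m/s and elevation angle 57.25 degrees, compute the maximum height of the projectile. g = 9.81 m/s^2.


H = (v*sin(theta))^2 / (2*g)
vy = v*sin(theta) = 29.08 * sin(57.25 deg) = 24.4574 m/s
H = vy^2 / (2*g) = 598.1651 / (2*9.81)
H = 598.1651 / 19.62 = 30.4875 m

30.4875 m


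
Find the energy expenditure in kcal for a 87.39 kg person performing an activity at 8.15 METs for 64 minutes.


kcal = MET * mass * time_hr
Convert time: 64 min = 1.0667 hr
kcal = 8.15 * 87.39 * 1.0667
kcal = 759.7104 kcal

759.7104 kcal


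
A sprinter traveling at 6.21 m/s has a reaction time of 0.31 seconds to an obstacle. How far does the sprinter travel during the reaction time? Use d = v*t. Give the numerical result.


d = v * t
d = 6.21 * 0.31
d = 1.9251 m

1.9251 m


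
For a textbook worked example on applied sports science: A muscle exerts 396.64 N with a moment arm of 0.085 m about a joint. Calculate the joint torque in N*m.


tau = F * d
tau = 396.64 * 0.085
tau = 33.7144 N*m

33.7144 N*m


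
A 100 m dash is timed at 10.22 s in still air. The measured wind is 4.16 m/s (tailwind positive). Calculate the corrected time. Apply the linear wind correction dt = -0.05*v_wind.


dt = -0.05 * v_wind = -0.05 * 4.16 = -0.208 s
t_corrected = t_still + dt = 10.22 + (-0.208)
t_corrected = 10.012 s

10.012 s


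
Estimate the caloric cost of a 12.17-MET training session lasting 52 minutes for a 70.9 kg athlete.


kcal = MET * mass * time_hr
Convert time: 52 min = 0.8667 hr
kcal = 12.17 * 70.9 * 0.8667
kcal = 747.8059 kcal

747.8059 kcal


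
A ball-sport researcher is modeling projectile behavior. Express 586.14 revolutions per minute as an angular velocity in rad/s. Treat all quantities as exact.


omega = RPM * 2 * pi / 60
omega = 586.14 * 2 * 3.14159 / 60
omega = 3682.8262 / 60 = 61.3804 rad/s

61.3804 rad/s


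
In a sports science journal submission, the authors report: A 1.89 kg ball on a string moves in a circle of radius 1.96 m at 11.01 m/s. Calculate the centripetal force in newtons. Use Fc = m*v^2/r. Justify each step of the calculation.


Fc = m * v^2 / r
v^2 = 11.01^2 = 121.2201
Fc = 1.89 * 121.2201 / 1.96
Fc = 229.106 / 1.96 = 116.8908 N

116.8908 N


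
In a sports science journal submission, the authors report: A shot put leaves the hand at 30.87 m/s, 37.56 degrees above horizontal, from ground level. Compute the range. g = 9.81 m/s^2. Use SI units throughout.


R = v^2 * sin(2*theta) / g
Convert angle to radians: theta = 37.56 deg = 0.6555 rad
sin(2*theta) = sin(1.3111) = 0.9665
R = 30.87^2 * 0.9665 / 9.81
R = 952.9569 * 0.9665 / 9.81 = 93.8838 m

93.8838 m


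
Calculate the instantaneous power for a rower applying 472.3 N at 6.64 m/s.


P = F * v
P = 472.3 * 6.64
P = 3136.072 W

3136.072 W


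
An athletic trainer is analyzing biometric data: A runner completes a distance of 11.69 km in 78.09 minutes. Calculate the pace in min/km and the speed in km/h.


Pace = time / distance = 78.09 min / 11.69 km = 6.6801 min/km
Speed = distance / time_in_hours = 11.69 / 1.3015 hr
Speed = 8.9819 km/h

6.6801 min/km, 8.9819 km/h


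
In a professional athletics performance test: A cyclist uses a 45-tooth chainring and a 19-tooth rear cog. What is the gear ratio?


GR = front_teeth / rear_teeth
GR = 45 / 19
GR = 2.3684

2.3684


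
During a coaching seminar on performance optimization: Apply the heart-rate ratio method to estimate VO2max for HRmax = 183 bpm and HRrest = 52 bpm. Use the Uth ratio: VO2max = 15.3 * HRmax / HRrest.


VO2max = 15.3 * HRmax / HRrest
VO2max = 15.3 * 183 / 52
VO2max = 2799.9 / 52 = 53.8442 mL/kg/min

53.8442 mL/kg/min


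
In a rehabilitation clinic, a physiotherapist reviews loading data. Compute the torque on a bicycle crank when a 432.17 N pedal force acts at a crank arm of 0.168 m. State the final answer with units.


tau = F * d
tau = 432.17 * 0.168
tau = 72.6046 N*m

72.6046 N*m


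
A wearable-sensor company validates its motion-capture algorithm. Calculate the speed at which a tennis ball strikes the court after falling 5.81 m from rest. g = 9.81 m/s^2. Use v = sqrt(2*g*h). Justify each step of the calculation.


v = sqrt(2 * g * h)
v = sqrt(2 * 9.81 * 5.81)
v = sqrt(113.9922) = 10.6767 m/s

10.6767 m/s


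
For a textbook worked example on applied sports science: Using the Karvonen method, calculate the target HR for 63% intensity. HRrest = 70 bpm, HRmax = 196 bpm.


Target = HRrest + pct*(HRmax - HRrest)
Heart rate reserve = HRmax - HRrest = 196 - 70 = 126 bpm
Fraction = 63% = 0.63
Target = 70 + 0.63 * 126
Target = 70 + 79.38 = 149.38 bpm

149.38 bpm


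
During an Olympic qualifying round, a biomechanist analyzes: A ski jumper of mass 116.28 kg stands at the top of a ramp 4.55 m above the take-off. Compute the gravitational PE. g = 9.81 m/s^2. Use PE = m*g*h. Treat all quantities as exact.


PE = m * g * h
PE = 116.28 * 9.81 * 4.55
PE = 1140.7068 * 4.55 = 5190.2159 J

5190.2159 J


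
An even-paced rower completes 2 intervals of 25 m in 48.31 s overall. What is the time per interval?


Split time = total_time / n_laps = 48.31 / 2
Split time = 24.155 s per lap

24.155 s


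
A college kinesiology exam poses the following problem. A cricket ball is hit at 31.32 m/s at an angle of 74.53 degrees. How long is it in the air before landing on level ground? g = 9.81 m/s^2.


T = 2*v*sin(theta)/g
sin(theta) = sin(74.53 deg) = 0.9638
T = 2*31.32*0.9638 / 9.81
T = 60.3706 / 9.81 = 6.154 s

6.154 s


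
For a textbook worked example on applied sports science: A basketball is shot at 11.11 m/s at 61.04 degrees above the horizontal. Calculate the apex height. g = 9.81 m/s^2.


H = (v*sin(theta))^2 / (2*g)
vy = v*sin(theta) = 11.11 * sin(61.04 deg) = 9.7208 m/s
H = vy^2 / (2*g) = 94.4936 / (2*9.81)
H = 94.4936 / 19.62 = 4.8162 m

4.8162 m


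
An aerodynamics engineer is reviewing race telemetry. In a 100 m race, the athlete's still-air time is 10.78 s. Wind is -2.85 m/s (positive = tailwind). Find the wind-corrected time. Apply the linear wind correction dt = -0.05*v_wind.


dt = -0.05 * v_wind = -0.05 * -2.85 = 0.1425 s
t_corrected = t_still + dt = 10.78 + (0.1425)
t_corrected = 10.9225 s

10.9225 s


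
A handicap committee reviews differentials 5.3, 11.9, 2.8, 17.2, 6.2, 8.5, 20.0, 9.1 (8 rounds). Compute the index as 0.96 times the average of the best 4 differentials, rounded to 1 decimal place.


All differentials: 5.3, 11.9, 2.8, 17.2, 6.2, 8.5, 20.0, 9.1
Sorted: 2.8, 5.3, 6.2, 8.5, 9.1, 11.9, 17.2, 20.0
Best 4: 2.8, 5.3, 6.2, 8.5
Average of best = 22.8 / 4 = 5.7
Raw index = 5.7 * 0.96 = 5.472
Handicap index = round(5.472, 1) = 5.5

5.5


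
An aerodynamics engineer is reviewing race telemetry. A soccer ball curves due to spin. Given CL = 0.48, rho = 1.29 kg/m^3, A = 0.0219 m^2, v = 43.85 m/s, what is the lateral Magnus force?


FM = 0.5 * CL * rho * A * v^2
FM = 0.5 * 0.48 * 1.29 * 0.0219 * 43.85^2
v^2 = 1922.8225
FM = 0.5 * 0.48 * 1.29 * 0.0219 * 1922.8225 = 13.0372 N

13.0372 N


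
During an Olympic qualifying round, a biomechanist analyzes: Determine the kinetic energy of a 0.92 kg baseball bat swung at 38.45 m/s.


KE = 0.5 * m * v^2
KE = 0.5 * 0.92 * 38.45^2
KE = 0.5 * 0.92 * 1478.4025 = 680.0652 J

680.0652 J


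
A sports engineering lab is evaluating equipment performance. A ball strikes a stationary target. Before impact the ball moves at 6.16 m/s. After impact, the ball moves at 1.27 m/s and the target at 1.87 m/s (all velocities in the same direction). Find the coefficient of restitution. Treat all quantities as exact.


e = (v2_after - v1_after) / (v1_before - v2_before)
Numerator = 1.87 - 1.27 = 0.6
Denominator = 6.16 - 0 = 6.16
e = 0.6 / 6.16 = 0.0974

0.0974


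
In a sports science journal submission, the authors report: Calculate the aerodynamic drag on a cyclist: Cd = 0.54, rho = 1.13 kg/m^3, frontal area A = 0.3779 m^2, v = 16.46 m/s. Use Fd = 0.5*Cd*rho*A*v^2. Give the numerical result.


Fd = 0.5 * Cd * rho * A * v^2
Fd = 0.5 * 0.54 * 1.13 * 0.3779 * 16.46^2
v^2 = 270.9316
Fd = 0.5 * 0.54 * 1.13 * 0.3779 * 270.9316 = 31.2377 N

31.2377 N


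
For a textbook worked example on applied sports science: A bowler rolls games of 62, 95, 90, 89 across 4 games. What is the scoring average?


Average = sum / n
Sum = 336
Average = 336 / 4 = 84

84


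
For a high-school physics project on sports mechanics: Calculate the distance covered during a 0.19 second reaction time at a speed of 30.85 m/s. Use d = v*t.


d = v * t
d = 30.85 * 0.19
d = 5.8615 m

5.8615 m


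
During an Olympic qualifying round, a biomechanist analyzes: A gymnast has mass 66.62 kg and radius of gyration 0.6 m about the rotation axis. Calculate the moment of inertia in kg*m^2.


I = m * k^2
I = 66.62 * 0.6^2
I = 66.62 * 0.36 = 23.9832 kg*m^2

23.9832 kg*m^2


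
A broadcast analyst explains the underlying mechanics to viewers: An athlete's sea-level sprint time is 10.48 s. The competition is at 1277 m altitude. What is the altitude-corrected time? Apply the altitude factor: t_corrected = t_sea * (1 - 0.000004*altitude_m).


Correction factor = 1 - 0.000004 * 1277 = 0.994892
t_corrected = t_sea * factor = 10.48 * 0.994892
t_corrected = 10.4265 s

10.4265 s


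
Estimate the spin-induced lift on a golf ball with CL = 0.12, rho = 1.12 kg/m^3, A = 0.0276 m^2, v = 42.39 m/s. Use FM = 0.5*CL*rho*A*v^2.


FM = 0.5 * CL * rho * A * v^2
FM = 0.5 * 0.12 * 1.12 * 0.0276 * 42.39^2
v^2 = 1796.9121
FM = 0.5 * 0.12 * 1.12 * 0.0276 * 1796.9121 = 3.3328 N

3.3328 N


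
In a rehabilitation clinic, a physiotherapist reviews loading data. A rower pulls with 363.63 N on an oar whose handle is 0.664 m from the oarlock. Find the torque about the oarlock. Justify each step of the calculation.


tau = F * d
tau = 363.63 * 0.664
tau = 241.4503 N*m

241.4503 N*m


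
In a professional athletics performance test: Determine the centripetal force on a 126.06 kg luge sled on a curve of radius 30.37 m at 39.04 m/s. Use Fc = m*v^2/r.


Fc = m * v^2 / r
v^2 = 39.04^2 = 1524.1216
Fc = 126.06 * 1524.1216 / 30.37
Fc = 192130.7689 / 30.37 = 6326.3342 N

6326.3342 N


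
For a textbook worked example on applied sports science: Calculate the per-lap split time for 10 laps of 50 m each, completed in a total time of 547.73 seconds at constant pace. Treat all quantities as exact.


Split time = total_time / n_laps = 547.73 / 10
Split time = 54.773 s per lap

54.773 s


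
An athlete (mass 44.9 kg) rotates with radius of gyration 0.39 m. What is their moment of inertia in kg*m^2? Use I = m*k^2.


I = m * k^2
I = 44.9 * 0.39^2
I = 44.9 * 0.1521 = 6.8293 kg*m^2

6.8293 kg*m^2


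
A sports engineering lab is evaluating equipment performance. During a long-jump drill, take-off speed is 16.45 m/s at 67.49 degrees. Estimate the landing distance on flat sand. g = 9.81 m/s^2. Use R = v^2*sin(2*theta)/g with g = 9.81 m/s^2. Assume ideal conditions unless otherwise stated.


R = v^2 * sin(2*theta) / g
Convert angle to radians: theta = 67.49 deg = 1.1779 rad
sin(2*theta) = sin(2.3558) = 0.7074
R = 16.45^2 * 0.7074 / 9.81
R = 270.6025 * 0.7074 / 9.81 = 19.5119 m

19.5119 m


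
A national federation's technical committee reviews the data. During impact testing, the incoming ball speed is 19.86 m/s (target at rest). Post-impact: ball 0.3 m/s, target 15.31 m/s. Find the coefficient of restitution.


e = (v2_after - v1_after) / (v1_before - v2_before)
Numerator = 15.31 - 0.3 = 15.01
Denominator = 19.86 - 0 = 19.86
e = 15.01 / 19.86 = 0.7558

0.7558


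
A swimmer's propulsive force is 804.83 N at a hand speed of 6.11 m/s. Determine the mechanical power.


P = F * v
P = 804.83 * 6.11
P = 4917.5113 W

4917.5113 W


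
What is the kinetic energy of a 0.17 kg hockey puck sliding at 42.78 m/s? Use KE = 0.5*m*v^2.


KE = 0.5 * m * v^2
KE = 0.5 * 0.17 * 42.78^2
KE = 0.5 * 0.17 * 1830.1284 = 155.5609 J

155.5609 J


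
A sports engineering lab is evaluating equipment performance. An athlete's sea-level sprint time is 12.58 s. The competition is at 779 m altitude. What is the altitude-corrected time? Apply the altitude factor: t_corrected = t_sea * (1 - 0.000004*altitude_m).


Correction factor = 1 - 0.000004 * 779 = 0.996884
t_corrected = t_sea * factor = 12.58 * 0.996884
t_corrected = 12.5408 s

12.5408 s


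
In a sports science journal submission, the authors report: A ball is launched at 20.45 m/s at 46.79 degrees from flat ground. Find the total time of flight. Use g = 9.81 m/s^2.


T = 2*v*sin(theta)/g
sin(theta) = sin(46.79 deg) = 0.7288
T = 2*20.45*0.7288 / 9.81
T = 29.8099 / 9.81 = 3.0387 s

3.0387 s


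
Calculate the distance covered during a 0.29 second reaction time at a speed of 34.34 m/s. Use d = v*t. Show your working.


d = v * t
d = 34.34 * 0.29
d = 9.9586 m

9.9586 m


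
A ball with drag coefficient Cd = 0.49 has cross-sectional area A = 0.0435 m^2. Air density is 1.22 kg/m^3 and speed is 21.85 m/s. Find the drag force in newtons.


Fd = 0.5 * Cd * rho * A * v^2
Fd = 0.5 * 0.49 * 1.22 * 0.0435 * 21.85^2
v^2 = 477.4225
Fd = 0.5 * 0.49 * 1.22 * 0.0435 * 477.4225 = 6.2075 N

6.2075 N


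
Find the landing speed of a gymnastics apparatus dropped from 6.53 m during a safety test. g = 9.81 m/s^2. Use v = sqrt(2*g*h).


v = sqrt(2 * g * h)
v = sqrt(2 * 9.81 * 6.53)
v = sqrt(128.1186) = 11.3189 m/s

11.3189 m/s


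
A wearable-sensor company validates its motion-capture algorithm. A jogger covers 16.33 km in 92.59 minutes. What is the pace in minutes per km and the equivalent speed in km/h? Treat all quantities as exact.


Pace = time / distance = 92.59 min / 16.33 km = 5.6699 min/km
Speed = distance / time_in_hours = 16.33 / 1.5432 hr
Speed = 10.5821 km/h

5.6699 min/km, 10.5821 km/h


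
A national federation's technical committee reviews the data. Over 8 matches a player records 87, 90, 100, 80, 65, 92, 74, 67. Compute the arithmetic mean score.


Average = sum / n
Sum = 655
Average = 655 / 8 = 81.875

81.875


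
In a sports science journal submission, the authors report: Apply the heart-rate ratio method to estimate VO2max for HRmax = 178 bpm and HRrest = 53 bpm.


VO2max = 15.3 * HRmax / HRrest
VO2max = 15.3 * 178 / 53
VO2max = 2723.4 / 53 = 51.3849 mL/kg/min

51.3849 mL/kg/min


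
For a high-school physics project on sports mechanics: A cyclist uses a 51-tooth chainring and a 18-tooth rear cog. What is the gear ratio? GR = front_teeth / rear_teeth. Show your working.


GR = front_teeth / rear_teeth
GR = 51 / 18
GR = 2.8333

2.8333


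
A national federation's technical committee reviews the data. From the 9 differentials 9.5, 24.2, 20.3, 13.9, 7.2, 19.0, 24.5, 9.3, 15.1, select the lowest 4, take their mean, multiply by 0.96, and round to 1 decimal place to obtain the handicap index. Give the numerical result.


All differentials: 9.5, 24.2, 20.3, 13.9, 7.2, 19.0, 24.5, 9.3, 15.1
Sorted: 7.2, 9.3, 9.5, 13.9, 15.1, 19.0, 20.3, 24.2, 24.5
Best 4: 7.2, 9.3, 9.5, 13.9
Average of best = 39.9 / 4 = 9.975
Raw index = 9.975 * 0.96 = 9.576
Handicap index = round(9.576, 1) = 9.6

9.6


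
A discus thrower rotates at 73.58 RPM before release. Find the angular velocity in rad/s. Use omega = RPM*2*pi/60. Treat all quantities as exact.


omega = RPM * 2 * pi / 60
omega = 73.58 * 2 * 3.14159 / 60
omega = 462.3168 / 60 = 7.7053 rad/s

7.7053 rad/s


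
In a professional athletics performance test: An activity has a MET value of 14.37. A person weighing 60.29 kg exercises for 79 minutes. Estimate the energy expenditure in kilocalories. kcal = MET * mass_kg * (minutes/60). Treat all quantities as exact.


kcal = MET * mass * time_hr
Convert time: 79 min = 1.3167 hr
kcal = 14.37 * 60.29 * 1.3167
kcal = 1140.7169 kcal

1140.7169 kcal


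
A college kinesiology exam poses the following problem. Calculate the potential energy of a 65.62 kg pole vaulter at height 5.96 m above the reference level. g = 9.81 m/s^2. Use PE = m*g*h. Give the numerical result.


PE = m * g * h
PE = 65.62 * 9.81 * 5.96
PE = 643.7322 * 5.96 = 3836.6439 J

3836.6439 J


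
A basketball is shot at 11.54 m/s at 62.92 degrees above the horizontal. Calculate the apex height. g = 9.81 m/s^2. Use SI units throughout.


H = (v*sin(theta))^2 / (2*g)
vy = v*sin(theta) = 11.54 * sin(62.92 deg) = 10.2749 m/s
H = vy^2 / (2*g) = 105.5734 / (2*9.81)
H = 105.5734 / 19.62 = 5.3809 m

5.3809 m


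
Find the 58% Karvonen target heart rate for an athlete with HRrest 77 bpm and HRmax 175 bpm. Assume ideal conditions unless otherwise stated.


Target = HRrest + pct*(HRmax - HRrest)
Heart rate reserve = HRmax - HRrest = 175 - 77 = 98 bpm
Fraction = 58% = 0.58
Target = 77 + 0.58 * 98
Target = 77 + 56.84 = 133.84 bpm

133.84 bpm


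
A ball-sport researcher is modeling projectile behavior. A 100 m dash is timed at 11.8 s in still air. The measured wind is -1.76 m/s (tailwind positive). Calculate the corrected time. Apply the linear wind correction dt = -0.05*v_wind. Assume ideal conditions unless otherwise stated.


dt = -0.05 * v_wind = -0.05 * -1.76 = 0.088 s
t_corrected = t_still + dt = 11.8 + (0.088)
t_corrected = 11.888 s

11.888 s


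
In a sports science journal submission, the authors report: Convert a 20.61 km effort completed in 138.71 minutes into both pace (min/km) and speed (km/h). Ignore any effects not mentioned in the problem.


Pace = time / distance = 138.71 min / 20.61 km = 6.7302 min/km
Speed = distance / time_in_hours = 20.61 / 2.3118 hr
Speed = 8.915 km/h

6.7302 min/km, 8.915 km/h


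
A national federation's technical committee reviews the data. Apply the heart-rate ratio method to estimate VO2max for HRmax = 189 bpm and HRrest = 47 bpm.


VO2max = 15.3 * HRmax / HRrest
VO2max = 15.3 * 189 / 47
VO2max = 2891.7 / 47 = 61.5255 mL/kg/min

61.5255 mL/kg/min


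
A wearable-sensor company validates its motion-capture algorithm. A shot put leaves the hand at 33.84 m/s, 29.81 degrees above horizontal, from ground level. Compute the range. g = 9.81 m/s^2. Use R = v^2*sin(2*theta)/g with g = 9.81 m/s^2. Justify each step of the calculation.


R = v^2 * sin(2*theta) / g
Convert angle to radians: theta = 29.81 deg = 0.5203 rad
sin(2*theta) = sin(1.0406) = 0.8627
R = 33.84^2 * 0.8627 / 9.81
R = 1145.1456 * 0.8627 / 9.81 = 100.704 m

100.704 m


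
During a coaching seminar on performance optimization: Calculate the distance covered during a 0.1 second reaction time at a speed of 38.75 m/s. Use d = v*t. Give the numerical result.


d = v * t
d = 38.75 * 0.1
d = 3.875 m

3.875 m


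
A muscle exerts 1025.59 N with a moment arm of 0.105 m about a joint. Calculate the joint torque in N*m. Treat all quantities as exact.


tau = F * d
tau = 1025.59 * 0.105
tau = 107.6869 N*m

107.6869 N*m


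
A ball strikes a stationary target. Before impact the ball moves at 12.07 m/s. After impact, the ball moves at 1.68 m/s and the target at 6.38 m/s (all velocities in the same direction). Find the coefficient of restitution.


e = (v2_after - v1_after) / (v1_before - v2_before)
Numerator = 6.38 - 1.68 = 4.7
Denominator = 12.07 - 0 = 12.07
e = 4.7 / 12.07 = 0.3894

0.3894


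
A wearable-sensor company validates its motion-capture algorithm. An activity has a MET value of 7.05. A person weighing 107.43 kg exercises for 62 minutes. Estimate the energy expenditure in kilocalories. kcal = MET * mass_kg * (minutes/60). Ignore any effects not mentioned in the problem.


kcal = MET * mass * time_hr
Convert time: 62 min = 1.0333 hr
kcal = 7.05 * 107.43 * 1.0333
kcal = 782.6276 kcal

782.6276 kcal


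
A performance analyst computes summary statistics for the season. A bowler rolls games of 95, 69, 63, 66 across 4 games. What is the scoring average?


Average = sum / n
Sum = 293
Average = 293 / 4 = 73.25

73.25


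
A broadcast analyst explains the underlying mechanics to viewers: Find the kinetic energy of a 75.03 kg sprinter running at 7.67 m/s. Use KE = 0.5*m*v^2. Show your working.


KE = 0.5 * m * v^2
KE = 0.5 * 75.03 * 7.67^2
KE = 0.5 * 75.03 * 58.8289 = 2206.9662 J

2206.9662 J


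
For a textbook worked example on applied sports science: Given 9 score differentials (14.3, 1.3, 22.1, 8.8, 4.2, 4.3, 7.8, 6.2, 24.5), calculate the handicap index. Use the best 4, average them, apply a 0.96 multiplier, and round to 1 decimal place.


All differentials: 14.3, 1.3, 22.1, 8.8, 4.2, 4.3, 7.8, 6.2, 24.5
Sorted: 1.3, 4.2, 4.3, 6.2, 7.8, 8.8, 14.3, 22.1, 24.5
Best 4: 1.3, 4.2, 4.3, 6.2
Average of best = 16 / 4 = 4
Raw index = 4 * 0.96 = 3.84
Handicap index = round(3.84, 1) = 3.8

3.8


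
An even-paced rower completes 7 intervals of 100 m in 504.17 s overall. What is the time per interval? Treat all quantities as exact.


Split time = total_time / n_laps = 504.17 / 7
Split time = 72.0243 s per lap

72.0243 s


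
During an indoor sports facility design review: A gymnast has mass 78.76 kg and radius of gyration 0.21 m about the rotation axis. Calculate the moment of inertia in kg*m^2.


I = m * k^2
I = 78.76 * 0.21^2
I = 78.76 * 0.0441 = 3.4733 kg*m^2

3.4733 kg*m^2


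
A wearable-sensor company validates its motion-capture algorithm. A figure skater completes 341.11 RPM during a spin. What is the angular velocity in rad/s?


omega = RPM * 2 * pi / 60
omega = 341.11 * 2 * 3.14159 / 60
omega = 2143.2573 / 60 = 35.721 rad/s

35.721 rad/s


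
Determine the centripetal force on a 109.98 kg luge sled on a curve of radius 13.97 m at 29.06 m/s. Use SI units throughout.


Fc = m * v^2 / r
v^2 = 29.06^2 = 844.4836
Fc = 109.98 * 844.4836 / 13.97
Fc = 92876.3063 / 13.97 = 6648.2682 N

6648.2682 N


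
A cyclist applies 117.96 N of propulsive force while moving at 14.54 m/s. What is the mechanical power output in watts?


P = F * v
P = 117.96 * 14.54
P = 1715.1384 W

1715.1384 W


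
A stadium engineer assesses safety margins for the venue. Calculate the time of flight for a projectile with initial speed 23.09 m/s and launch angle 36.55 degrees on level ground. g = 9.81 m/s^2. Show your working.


T = 2*v*sin(theta)/g
sin(theta) = sin(36.55 deg) = 0.5955
T = 2*23.09*0.5955 / 9.81
T = 27.5013 / 9.81 = 2.8034 s

2.8034 s


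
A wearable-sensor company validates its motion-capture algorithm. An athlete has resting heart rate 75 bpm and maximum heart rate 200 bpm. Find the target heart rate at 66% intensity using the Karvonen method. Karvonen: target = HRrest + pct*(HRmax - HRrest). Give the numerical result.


Target = HRrest + pct*(HRmax - HRrest)
Heart rate reserve = HRmax - HRrest = 200 - 75 = 125 bpm
Fraction = 66% = 0.66
Target = 75 + 0.66 * 125
Target = 75 + 82.5 = 157.5 bpm

157.5 bpm


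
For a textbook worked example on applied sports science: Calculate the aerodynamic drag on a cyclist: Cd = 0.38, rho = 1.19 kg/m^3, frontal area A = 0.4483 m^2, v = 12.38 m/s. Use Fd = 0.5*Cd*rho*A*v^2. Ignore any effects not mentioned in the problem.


Fd = 0.5 * Cd * rho * A * v^2
Fd = 0.5 * 0.38 * 1.19 * 0.4483 * 12.38^2
v^2 = 153.2644
Fd = 0.5 * 0.38 * 1.19 * 0.4483 * 153.2644 = 15.535 N

15.535 N


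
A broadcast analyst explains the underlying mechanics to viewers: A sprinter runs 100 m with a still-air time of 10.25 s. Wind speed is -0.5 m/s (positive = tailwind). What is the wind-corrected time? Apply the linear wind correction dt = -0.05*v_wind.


dt = -0.05 * v_wind = -0.05 * -0.5 = 0.025 s
t_corrected = t_still + dt = 10.25 + (0.025)
t_corrected = 10.275 s

10.275 s


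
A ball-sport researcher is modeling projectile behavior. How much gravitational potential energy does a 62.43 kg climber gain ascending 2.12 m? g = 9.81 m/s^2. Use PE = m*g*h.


PE = m * g * h
PE = 62.43 * 9.81 * 2.12
PE = 612.4383 * 2.12 = 1298.3692 J

1298.3692 J


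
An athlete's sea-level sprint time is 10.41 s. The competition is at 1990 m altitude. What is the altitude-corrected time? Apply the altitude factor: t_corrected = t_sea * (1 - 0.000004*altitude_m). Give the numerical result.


Correction factor = 1 - 0.000004 * 1990 = 0.99204
t_corrected = t_sea * factor = 10.41 * 0.99204
t_corrected = 10.3271 s

10.3271 s


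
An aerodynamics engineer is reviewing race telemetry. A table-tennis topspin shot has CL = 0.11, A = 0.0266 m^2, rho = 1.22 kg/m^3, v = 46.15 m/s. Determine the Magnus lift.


FM = 0.5 * CL * rho * A * v^2
FM = 0.5 * 0.11 * 1.22 * 0.0266 * 46.15^2
v^2 = 2129.8225
FM = 0.5 * 0.11 * 1.22 * 0.0266 * 2129.8225 = 3.8014 N

3.8014 N


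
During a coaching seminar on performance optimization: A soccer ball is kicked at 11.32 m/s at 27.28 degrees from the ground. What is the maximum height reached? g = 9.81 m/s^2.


H = (v*sin(theta))^2 / (2*g)
vy = v*sin(theta) = 11.32 * sin(27.28 deg) = 5.1884 m/s
H = vy^2 / (2*g) = 26.9195 / (2*9.81)
H = 26.9195 / 19.62 = 1.372 m

1.372 m


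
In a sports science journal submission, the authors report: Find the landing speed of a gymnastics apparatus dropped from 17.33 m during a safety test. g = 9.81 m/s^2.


v = sqrt(2 * g * h)
v = sqrt(2 * 9.81 * 17.33)
v = sqrt(340.0146) = 18.4395 m/s

18.4395 m/s


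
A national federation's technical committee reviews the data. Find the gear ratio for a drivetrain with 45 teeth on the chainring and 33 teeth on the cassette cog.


GR = front_teeth / rear_teeth
GR = 45 / 33
GR = 1.3636

1.3636


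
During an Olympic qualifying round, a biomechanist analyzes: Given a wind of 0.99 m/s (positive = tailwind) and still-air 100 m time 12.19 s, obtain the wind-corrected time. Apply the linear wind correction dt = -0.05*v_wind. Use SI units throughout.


dt = -0.05 * v_wind = -0.05 * 0.99 = -0.0495 s
t_corrected = t_still + dt = 12.19 + (-0.0495)
t_corrected = 12.1405 s

12.1405 s


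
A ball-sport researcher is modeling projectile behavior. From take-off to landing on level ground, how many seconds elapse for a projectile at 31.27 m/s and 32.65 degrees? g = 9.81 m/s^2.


T = 2*v*sin(theta)/g
sin(theta) = sin(32.65 deg) = 0.5395
T = 2*31.27*0.5395 / 9.81
T = 33.7407 / 9.81 = 3.4394 s

3.4394 s


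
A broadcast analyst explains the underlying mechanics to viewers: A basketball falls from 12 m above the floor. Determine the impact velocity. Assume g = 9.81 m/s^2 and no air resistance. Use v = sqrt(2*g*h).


v = sqrt(2 * g * h)
v = sqrt(2 * 9.81 * 12)
v = sqrt(235.44) = 15.3441 m/s

15.3441 m/s


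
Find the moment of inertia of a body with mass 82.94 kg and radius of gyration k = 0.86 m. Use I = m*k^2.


I = m * k^2
I = 82.94 * 0.86^2
I = 82.94 * 0.7396 = 61.3424 kg*m^2

61.3424 kg*m^2


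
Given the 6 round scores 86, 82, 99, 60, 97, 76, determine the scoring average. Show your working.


Average = sum / n
Sum = 500
Average = 500 / 6 = 83.3333

83.3333


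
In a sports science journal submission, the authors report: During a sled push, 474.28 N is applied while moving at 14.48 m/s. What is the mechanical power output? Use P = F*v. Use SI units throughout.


P = F * v
P = 474.28 * 14.48
P = 6867.5744 W

6867.5744 W


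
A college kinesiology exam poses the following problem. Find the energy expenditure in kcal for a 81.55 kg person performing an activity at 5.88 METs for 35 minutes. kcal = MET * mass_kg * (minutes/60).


kcal = MET * mass * time_hr
Convert time: 35 min = 0.5833 hr
kcal = 5.88 * 81.55 * 0.5833
kcal = 279.7165 kcal

279.7165 kcal
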